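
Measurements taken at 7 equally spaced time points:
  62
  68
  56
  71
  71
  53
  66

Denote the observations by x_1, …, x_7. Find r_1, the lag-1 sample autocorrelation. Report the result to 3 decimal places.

Mean x̄ = (62 + 68 + 56 + 71 + 71 + 53 + 66)/7 = 63.8571
Deviations from mean: -1.8571, 4.1429, -7.8571, 7.1429, 7.1429, -10.8571, 2.1429
Σ(x_t−x̄)(x_{t+1}−x̄) = (-7.6939) + (-32.5510) + (-56.1224) + (51.0204) + (-77.5510) + (-23.2653) = -146.1633
Denominator Σ(x_t−x̄)² = 306.8571
r_1 = -146.1633 / 306.8571 = -0.476

-0.476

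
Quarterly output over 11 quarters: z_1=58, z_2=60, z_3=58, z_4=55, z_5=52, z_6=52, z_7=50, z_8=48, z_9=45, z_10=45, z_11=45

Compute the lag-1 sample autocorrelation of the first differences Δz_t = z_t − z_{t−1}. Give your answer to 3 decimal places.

First differences Δz: 2, -2, -3, -3, 0, -2, -2, -3, 0, 0
Mean of differences = -1.3000
Numerator Σ(Δz_t−Δz̄)(Δz_{t+1}−Δz̄) = -0.1900
Denominator Σ(Δz_t−Δz̄)² = 26.1000
r_1(Δz) = -0.1900 / 26.1000 = -0.007

-0.007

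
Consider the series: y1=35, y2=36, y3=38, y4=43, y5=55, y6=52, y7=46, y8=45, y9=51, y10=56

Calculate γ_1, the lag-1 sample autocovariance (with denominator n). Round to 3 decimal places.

Mean ȳ = (35 + 36 + 38 + 43 + 55 + 52 + 46 + 45 + 51 + 56)/10 = 45.7000
Σ_{t=1}^{9}(y_t−ȳ)(y_{t+1}−ȳ) = 285.3100
γ_1 = 285.3100 / 10 = 28.531

28.531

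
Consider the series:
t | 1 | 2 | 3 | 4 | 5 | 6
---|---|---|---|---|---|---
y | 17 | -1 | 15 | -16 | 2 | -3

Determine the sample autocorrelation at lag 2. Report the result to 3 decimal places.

0.453

Mean ȳ = (17 − 1 + 15 − 16 + 2 − 3)/6 = 2.3333
Numerator Σ_{t=1}^{4}(y_t−ȳ)(y_{t+2}−ȳ) = 340.4444
Denominator Σ(y_t−ȳ)² = 751.3333
r_2 = 340.4444 / 751.3333 = 0.453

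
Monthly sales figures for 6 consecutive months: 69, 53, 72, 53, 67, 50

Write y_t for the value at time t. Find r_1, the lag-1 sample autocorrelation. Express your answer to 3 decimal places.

-0.754

Mean ȳ = (69 + 53 + 72 + 53 + 67 + 50)/6 = 60.6667
Numerator Σ_{t=1}^{5}(y_t−ȳ)(y_{t+1}−ȳ) = -353.7778
Denominator Σ(y_t−ȳ)² = 469.3333
r_1 = -353.7778 / 469.3333 = -0.754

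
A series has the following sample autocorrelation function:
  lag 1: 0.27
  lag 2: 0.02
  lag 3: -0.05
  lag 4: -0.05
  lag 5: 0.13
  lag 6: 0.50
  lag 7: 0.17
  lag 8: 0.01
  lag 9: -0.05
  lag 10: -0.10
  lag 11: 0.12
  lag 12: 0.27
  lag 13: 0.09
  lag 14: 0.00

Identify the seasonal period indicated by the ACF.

6

The largest autocorrelation is r_6 = 0.50; the remaining lags stay at or below 0.27. The elevated value at lag 1 (0.27), dropping to 0.02 at lag 2, reflects decaying short-term dependence rather than seasonality.
The dominant spike at lag 6 indicates a seasonal period of 6.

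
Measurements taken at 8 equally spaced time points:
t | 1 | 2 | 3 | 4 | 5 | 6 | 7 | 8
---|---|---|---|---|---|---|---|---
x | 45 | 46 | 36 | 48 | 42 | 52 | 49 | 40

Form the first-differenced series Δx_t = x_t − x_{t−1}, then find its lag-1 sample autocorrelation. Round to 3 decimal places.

-0.563

First differences Δx: 1, -10, 12, -6, 10, -3, -9
Mean of differences = -0.7143
Numerator Σ(Δx_t−Δx̄)(Δx_{t+1}−Δx̄) = -263.3673
Denominator Σ(Δx_t−Δx̄)² = 467.4286
r_1(Δx) = -263.3673 / 467.4286 = -0.563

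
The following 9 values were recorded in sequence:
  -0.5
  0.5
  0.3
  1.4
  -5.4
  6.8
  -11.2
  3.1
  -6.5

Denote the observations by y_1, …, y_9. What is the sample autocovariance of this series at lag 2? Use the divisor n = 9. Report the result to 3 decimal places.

Mean ȳ = (-0.5 + 0.5 + 0.3 + 1.4 − 5.4 + 6.8 − 11.2 + 3.1 − 6.5)/9 = -1.2778
Σ_{t=1}^{7}(y_t−ȳ)(y_{t+2}−ȳ) = 149.1946
γ_2 = 149.1946 / 9 = 16.577

16.577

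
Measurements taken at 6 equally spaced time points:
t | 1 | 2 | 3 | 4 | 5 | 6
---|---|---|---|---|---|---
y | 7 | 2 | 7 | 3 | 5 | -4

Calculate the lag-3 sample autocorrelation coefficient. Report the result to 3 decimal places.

-0.355

Mean ȳ = (7 + 2 + 7 + 3 + 5 − 4)/6 = 3.3333
Σ(y_t−ȳ)(y_{t+3}−ȳ) = (-1.2222) + (-2.2222) + (-26.8889) = -30.3333
Denominator Σ(y_t−ȳ)² = 85.3333
r_3 = -30.3333 / 85.3333 = -0.355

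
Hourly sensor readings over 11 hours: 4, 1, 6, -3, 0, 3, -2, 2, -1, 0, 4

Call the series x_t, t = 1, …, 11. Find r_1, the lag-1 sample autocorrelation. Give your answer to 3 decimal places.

-0.374

Mean x̄ = (4 + 1 + 6 − 3 + 0 + 3 − 2 + 2 − 1 + 0 + 4)/11 = 1.2727
Numerator Σ_{t=1}^{10}(x_t−x̄)(x_{t+1}−x̄) = -29.2562
Denominator Σ(x_t−x̄)² = 78.1818
r_1 = -29.2562 / 78.1818 = -0.374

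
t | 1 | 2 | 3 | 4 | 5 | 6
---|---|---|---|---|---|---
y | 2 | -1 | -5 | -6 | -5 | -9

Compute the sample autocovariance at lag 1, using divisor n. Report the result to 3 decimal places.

Mean ȳ = (2 − 1 − 5 − 6 − 5 − 9)/6 = -4.0000
Deviations: 6.0000, 3.0000, -1.0000, -2.0000, -1.0000, -5.0000
Σ_{t=1}^{5}(y_t−ȳ)(y_{t+1}−ȳ) = 24.0000
γ_1 = 24.0000 / 6 = 4.000

4.000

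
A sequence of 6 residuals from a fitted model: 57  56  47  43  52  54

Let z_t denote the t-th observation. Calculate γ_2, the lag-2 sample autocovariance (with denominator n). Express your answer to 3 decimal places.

Mean z̄ = (57 + 56 + 47 + 43 + 52 + 54)/6 = 51.5000
Σ_{t=1}^{4}(z_t−z̄)(z_{t+2}−z̄) = -86.5000
γ_2 = -86.5000 / 6 = -14.417

-14.417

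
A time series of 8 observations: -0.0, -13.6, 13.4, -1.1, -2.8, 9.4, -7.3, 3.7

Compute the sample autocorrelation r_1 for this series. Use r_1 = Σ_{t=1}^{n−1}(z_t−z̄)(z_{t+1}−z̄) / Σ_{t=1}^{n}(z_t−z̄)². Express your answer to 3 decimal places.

-0.597

Mean z̄ = (-0.0 − 13.6 + 13.4 − 1.1 − 2.8 + 9.4 − 7.3 + 3.7)/8 = 0.2125
Deviations from mean: -0.2125, -13.8125, 13.1875, -1.3125, -3.0125, 9.1875, -7.5125, 3.4875
Numerator Σ_{t=1}^{7}(z_t−z̄)(z_{t+1}−z̄) = -315.4702
Denominator Σ(z_t−z̄)² = 528.5488
r_1 = -315.4702 / 528.5488 = -0.597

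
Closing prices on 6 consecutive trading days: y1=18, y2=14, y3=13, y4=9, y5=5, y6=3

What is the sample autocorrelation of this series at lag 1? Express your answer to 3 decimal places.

0.493

Mean ȳ = (18 + 14 + 13 + 9 + 5 + 3)/6 = 10.3333
Deviations from mean: 7.6667, 3.6667, 2.6667, -1.3333, -5.3333, -7.3333
Σ(y_t−ȳ)(y_{t+1}−ȳ) = (28.1111) + (9.7778) + (-3.5556) + (7.1111) + (39.1111) = 80.5556
Denominator Σ(y_t−ȳ)² = 163.3333
r_1 = 80.5556 / 163.3333 = 0.493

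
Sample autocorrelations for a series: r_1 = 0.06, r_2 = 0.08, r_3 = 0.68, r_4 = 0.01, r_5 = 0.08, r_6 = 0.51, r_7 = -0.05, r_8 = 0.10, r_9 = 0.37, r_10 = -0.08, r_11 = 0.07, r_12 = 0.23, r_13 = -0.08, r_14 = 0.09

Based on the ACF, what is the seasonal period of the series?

3

The largest autocorrelation is r_3 = 0.68, with weaker echoes at lags 6 (0.51), 9 (0.37) and 12 (0.23); the remaining lags stay at or below 0.10.
The dominant spike at lag 3 indicates a seasonal period of 3.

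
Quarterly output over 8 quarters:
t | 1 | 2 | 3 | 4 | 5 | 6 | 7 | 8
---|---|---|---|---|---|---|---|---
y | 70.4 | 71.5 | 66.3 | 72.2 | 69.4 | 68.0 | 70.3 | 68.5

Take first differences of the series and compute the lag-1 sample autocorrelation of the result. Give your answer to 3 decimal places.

-0.702

First differences Δy: 1.1, -5.2, 5.9, -2.8, -1.4, 2.3, -1.8
Mean of differences = -0.2714
Numerator Σ(Δy_t−Δȳ)(Δy_{t+1}−Δȳ) = -56.7594
Denominator Σ(Δy_t−Δȳ)² = 80.8743
r_1(Δy) = -56.7594 / 80.8743 = -0.702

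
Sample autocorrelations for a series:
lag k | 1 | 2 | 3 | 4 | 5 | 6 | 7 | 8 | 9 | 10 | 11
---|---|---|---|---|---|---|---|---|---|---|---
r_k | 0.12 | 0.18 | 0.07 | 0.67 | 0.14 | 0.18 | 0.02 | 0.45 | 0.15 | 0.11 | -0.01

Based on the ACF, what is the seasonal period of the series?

4

The largest autocorrelation is r_4 = 0.67, with a weaker echo at lag 8 (0.45); the remaining lags stay at or below 0.18.
The dominant spike at lag 4 indicates a seasonal period of 4.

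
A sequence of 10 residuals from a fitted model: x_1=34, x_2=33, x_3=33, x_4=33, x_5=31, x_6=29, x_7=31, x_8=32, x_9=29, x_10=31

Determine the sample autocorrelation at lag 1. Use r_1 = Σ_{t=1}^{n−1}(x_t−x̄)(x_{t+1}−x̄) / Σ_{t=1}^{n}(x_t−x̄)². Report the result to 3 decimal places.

Mean x̄ = (34 + 33 + 33 + 33 + 31 + 29 + 31 + 32 + 29 + 31)/10 = 31.6000
Numerator Σ_{t=1}^{9}(x_t−x̄)(x_{t+1}−x̄) = 9.8400
Denominator Σ(x_t−x̄)² = 26.4000
r_1 = 9.8400 / 26.4000 = 0.373

0.373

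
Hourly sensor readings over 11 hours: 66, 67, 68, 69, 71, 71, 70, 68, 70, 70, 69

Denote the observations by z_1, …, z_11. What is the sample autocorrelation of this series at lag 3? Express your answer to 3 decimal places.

-0.192

Mean z̄ = (66 + 67 + 68 + 69 + 71 + 71 + 70 + 68 + 70 + 70 + 69)/11 = 69.0000
Numerator Σ_{t=1}^{8}(z_t−z̄)(z_{t+3}−z̄) = -5.0000
Denominator Σ(z_t−z̄)² = 26.0000
r_3 = -5.0000 / 26.0000 = -0.192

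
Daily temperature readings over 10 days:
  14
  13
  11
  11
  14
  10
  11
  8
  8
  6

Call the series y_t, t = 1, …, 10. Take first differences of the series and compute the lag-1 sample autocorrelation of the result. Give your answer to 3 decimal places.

First differences Δy: -1, -2, 0, 3, -4, 1, -3, 0, -2
Mean of differences = -0.8889
Numerator Σ(Δy_t−Δȳ)(Δy_{t+1}−Δȳ) = -22.2346
Denominator Σ(Δy_t−Δȳ)² = 36.8889
r_1(Δy) = -22.2346 / 36.8889 = -0.603

-0.603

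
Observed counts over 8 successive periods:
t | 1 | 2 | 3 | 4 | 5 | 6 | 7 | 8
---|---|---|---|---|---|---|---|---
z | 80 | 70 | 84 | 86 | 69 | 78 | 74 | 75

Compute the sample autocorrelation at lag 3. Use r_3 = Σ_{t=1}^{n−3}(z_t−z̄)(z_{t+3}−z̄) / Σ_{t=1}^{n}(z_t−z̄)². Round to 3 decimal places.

0.297

Mean z̄ = (80 + 70 + 84 + 86 + 69 + 78 + 74 + 75)/8 = 77.0000
Deviations from mean: 3.0000, -7.0000, 7.0000, 9.0000, -8.0000, 1.0000, -3.0000, -2.0000
Σ(z_t−z̄)(z_{t+3}−z̄) = (27.0000) + (56.0000) + (7.0000) + (-27.0000) + (16.0000) = 79.0000
Denominator Σ(z_t−z̄)² = 266.0000
r_3 = 79.0000 / 266.0000 = 0.297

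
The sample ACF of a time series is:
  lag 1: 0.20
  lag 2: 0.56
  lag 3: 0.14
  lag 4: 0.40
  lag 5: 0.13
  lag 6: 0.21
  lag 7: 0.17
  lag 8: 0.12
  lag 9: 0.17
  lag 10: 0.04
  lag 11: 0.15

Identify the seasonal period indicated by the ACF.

The largest autocorrelation is r_2 = 0.56, with weaker echoes at lags 4 (0.40) and 6 (0.21); the remaining lags stay at or below 0.20.
The dominant spike at lag 2 indicates a seasonal period of 2.

2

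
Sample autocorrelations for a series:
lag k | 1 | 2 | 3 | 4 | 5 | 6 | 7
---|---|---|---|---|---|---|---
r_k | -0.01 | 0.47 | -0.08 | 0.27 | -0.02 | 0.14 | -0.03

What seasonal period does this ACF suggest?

The largest autocorrelation is r_2 = 0.47, with a weaker echo at lag 4 (0.27); the remaining lags stay at or below 0.14.
The dominant spike at lag 2 indicates a seasonal period of 2.

2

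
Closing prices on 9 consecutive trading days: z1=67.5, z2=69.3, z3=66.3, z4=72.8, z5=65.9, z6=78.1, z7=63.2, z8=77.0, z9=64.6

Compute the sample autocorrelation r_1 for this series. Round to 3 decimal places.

-0.819

Mean z̄ = (67.5 + 69.3 + 66.3 + 72.8 + 65.9 + 78.1 + 63.2 + 77.0 + 64.6)/9 = 69.4111
Numerator Σ_{t=1}^{8}(z_t−z̄)(z_{t+1}−z̄) = -190.0057
Denominator Σ(z_t−z̄)² = 231.9689
r_1 = -190.0057 / 231.9689 = -0.819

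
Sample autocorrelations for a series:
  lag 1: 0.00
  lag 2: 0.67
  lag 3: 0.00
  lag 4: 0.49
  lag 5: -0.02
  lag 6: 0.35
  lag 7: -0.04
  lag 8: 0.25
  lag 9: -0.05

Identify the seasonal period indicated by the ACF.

The largest autocorrelation is r_2 = 0.67, with weaker echoes at lags 4 (0.49), 6 (0.35) and 8 (0.25); the remaining lags stay at or below 0.00.
The dominant spike at lag 2 indicates a seasonal period of 2.

2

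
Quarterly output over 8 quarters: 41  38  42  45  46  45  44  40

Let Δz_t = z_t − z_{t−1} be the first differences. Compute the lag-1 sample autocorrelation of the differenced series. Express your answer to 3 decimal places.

0.148

First differences Δz: -3, 4, 3, 1, -1, -1, -4
Mean of differences = -0.1429
Numerator Σ(Δz_t−Δz̄)(Δz_{t+1}−Δz̄) = 7.8367
Denominator Σ(Δz_t−Δz̄)² = 52.8571
r_1(Δz) = 7.8367 / 52.8571 = 0.148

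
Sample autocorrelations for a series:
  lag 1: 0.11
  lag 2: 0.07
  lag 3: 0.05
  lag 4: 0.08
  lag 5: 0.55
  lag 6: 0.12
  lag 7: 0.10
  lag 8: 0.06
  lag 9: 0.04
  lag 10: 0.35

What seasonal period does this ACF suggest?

5

The largest autocorrelation is r_5 = 0.55, with a weaker echo at lag 10 (0.35); the remaining lags stay at or below 0.12.
The dominant spike at lag 5 indicates a seasonal period of 5.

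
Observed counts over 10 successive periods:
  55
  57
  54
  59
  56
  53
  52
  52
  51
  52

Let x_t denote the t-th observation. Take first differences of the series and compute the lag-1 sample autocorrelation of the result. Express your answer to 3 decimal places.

-0.467

First differences Δx: 2, -3, 5, -3, -3, -1, 0, -1, 1
Mean of differences = -0.3333
Numerator Σ(Δx_t−Δx̄)(Δx_{t+1}−Δx̄) = -27.1111
Denominator Σ(Δx_t−Δx̄)² = 58.0000
r_1(Δx) = -27.1111 / 58.0000 = -0.467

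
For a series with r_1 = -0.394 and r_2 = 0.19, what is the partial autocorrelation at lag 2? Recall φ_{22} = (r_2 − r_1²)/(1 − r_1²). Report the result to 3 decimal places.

φ_{22} = (r_2 − r_1²) / (1 − r_1²)
r_1² = (-0.394)² = 0.155236
Numerator = 0.19 − 0.1552 = 0.0348; denominator = 1 − 0.1552 = 0.8448
φ_{22} = 0.0348 / 0.8448 = 0.041

0.041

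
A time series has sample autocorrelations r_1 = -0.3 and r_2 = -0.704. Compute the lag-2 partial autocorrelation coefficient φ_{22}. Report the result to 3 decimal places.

-0.873

φ_{22} = (r_2 − r_1²) / (1 − r_1²)
r_1² = (-0.3)² = 0.09
Numerator = -0.704 − 0.0900 = -0.7940; denominator = 1 − 0.0900 = 0.9100
φ_{22} = -0.7940 / 0.9100 = -0.873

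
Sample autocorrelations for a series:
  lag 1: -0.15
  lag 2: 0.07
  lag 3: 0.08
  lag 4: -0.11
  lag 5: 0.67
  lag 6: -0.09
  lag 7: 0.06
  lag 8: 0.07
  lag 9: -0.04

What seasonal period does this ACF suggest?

5

The largest autocorrelation is r_5 = 0.67; the remaining lags stay at or below 0.08.
The dominant spike at lag 5 indicates a seasonal period of 5.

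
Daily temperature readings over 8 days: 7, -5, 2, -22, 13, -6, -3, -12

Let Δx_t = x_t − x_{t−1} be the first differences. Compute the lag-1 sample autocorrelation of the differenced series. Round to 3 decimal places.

-0.770

First differences Δx: -12, 7, -24, 35, -19, 3, -9
Mean of differences = -2.7143
Numerator Σ(Δx_t−Δx̄)(Δx_{t+1}−Δx̄) = -1842.9388
Denominator Σ(Δx_t−Δx̄)² = 2393.4286
r_1(Δx) = -1842.9388 / 2393.4286 = -0.770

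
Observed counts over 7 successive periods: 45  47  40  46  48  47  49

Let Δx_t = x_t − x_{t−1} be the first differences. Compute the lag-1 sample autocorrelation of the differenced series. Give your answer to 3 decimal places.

-0.508

First differences Δx: 2, -7, 6, 2, -1, 2
Mean of differences = 0.6667
Numerator Σ(Δx_t−Δx̄)(Δx_{t+1}−Δx̄) = -48.4444
Denominator Σ(Δx_t−Δx̄)² = 95.3333
r_1(Δx) = -48.4444 / 95.3333 = -0.508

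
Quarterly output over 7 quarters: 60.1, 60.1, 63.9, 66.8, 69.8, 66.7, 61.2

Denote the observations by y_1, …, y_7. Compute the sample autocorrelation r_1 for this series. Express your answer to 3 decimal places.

0.449

Mean ȳ = (60.1 + 60.1 + 63.9 + 66.8 + 69.8 + 66.7 + 61.2)/7 = 64.0857
Numerator Σ_{t=1}^{6}(y_t−ȳ)(y_{t+1}−ȳ) = 39.0269
Denominator Σ(y_t−ȳ)² = 86.9886
r_1 = 39.0269 / 86.9886 = 0.449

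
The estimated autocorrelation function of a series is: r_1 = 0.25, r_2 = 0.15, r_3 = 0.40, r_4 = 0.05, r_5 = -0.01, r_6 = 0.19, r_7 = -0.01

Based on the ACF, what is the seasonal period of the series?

3

The largest autocorrelation is r_3 = 0.40; the remaining lags stay at or below 0.25. The elevated value at lag 1 (0.25), dropping to 0.15 at lag 2, reflects decaying short-term dependence rather than seasonality.
The dominant spike at lag 3 indicates a seasonal period of 3.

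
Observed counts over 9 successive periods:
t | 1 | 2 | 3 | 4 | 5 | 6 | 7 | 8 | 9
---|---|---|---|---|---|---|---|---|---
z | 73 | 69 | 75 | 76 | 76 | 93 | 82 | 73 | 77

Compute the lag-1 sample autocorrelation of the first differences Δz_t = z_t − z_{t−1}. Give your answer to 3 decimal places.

First differences Δz: -4, 6, 1, 0, 17, -11, -9, 4
Mean of differences = 0.5000
Numerator Σ(Δz_t−Δz̄)(Δz_{t+1}−Δz̄) = -144.2500
Denominator Σ(Δz_t−Δz̄)² = 558.0000
r_1(Δz) = -144.2500 / 558.0000 = -0.259

-0.259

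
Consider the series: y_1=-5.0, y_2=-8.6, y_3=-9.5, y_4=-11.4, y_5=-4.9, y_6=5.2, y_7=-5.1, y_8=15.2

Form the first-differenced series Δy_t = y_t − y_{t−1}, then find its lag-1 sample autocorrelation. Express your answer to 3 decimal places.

First differences Δy: -3.6, -0.9, -1.9, 6.5, 10.1, -10.3, 20.3
Mean of differences = 2.8857
Numerator Σ(Δy_t−Δȳ)(Δy_{t+1}−Δȳ) = -273.2973
Denominator Σ(Δy_t−Δȳ)² = 621.5286
r_1(Δy) = -273.2973 / 621.5286 = -0.440

-0.440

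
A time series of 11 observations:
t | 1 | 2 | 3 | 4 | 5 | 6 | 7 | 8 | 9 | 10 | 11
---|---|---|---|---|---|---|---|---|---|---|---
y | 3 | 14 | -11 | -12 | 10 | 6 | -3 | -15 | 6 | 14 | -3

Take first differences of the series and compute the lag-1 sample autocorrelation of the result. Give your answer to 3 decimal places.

-0.193

First differences Δy: 11, -25, -1, 22, -4, -9, -12, 21, 8, -17
Mean of differences = -0.6000
Numerator Σ(Δy_t−Δȳ)(Δy_{t+1}−Δȳ) = -436.3600
Denominator Σ(Δy_t−Δȳ)² = 2262.4000
r_1(Δy) = -436.3600 / 2262.4000 = -0.193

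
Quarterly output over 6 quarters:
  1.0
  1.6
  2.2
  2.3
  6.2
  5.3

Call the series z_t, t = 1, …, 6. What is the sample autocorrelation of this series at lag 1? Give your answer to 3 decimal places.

Mean z̄ = (1.0 + 1.6 + 2.2 + 2.3 + 6.2 + 5.3)/6 = 3.1000
Deviations from mean: -2.1000, -1.5000, -0.9000, -0.8000, 3.1000, 2.2000
Σ(z_t−z̄)(z_{t+1}−z̄) = (3.1500) + (1.3500) + (0.7200) + (-2.4800) + (6.8200) = 9.5600
Denominator Σ(z_t−z̄)² = 22.5600
r_1 = 9.5600 / 22.5600 = 0.424

0.424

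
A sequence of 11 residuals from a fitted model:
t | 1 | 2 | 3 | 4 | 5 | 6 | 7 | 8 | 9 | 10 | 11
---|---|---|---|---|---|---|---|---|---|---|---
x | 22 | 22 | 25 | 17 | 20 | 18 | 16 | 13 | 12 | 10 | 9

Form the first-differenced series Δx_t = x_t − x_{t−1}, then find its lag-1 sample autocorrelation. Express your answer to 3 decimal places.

First differences Δx: 0, 3, -8, 3, -2, -2, -3, -1, -2, -1
Mean of differences = -1.3000
Numerator Σ(Δx_t−Δx̄)(Δx_{t+1}−Δx̄) = -54.2900
Denominator Σ(Δx_t−Δx̄)² = 88.1000
r_1(Δx) = -54.2900 / 88.1000 = -0.616

-0.616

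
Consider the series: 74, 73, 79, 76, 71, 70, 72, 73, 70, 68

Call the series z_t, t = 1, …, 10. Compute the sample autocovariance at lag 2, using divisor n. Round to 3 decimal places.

-0.912

Mean z̄ = (74 + 73 + 79 + 76 + 71 + 70 + 72 + 73 + 70 + 68)/10 = 72.6000
Σ_{t=1}^{8}(z_t−z̄)(z_{t+2}−z̄) = -9.1200
γ_2 = -9.1200 / 10 = -0.912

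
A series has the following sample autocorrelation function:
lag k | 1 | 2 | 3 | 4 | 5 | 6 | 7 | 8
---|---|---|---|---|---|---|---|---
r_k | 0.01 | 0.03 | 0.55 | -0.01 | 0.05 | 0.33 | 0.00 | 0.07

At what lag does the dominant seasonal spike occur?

3

The largest autocorrelation is r_3 = 0.55, with a weaker echo at lag 6 (0.33); the remaining lags stay at or below 0.07.
The dominant spike at lag 3 indicates a seasonal period of 3.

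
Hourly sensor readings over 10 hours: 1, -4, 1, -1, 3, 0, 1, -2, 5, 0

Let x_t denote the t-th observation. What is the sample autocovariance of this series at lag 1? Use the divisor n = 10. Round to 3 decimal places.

Mean x̄ = (1 − 4 + 1 − 1 + 3 + 0 + 1 − 2 + 5 + 0)/10 = 0.4000
Σ_{t=1}^{9}(x_t−x̄)(x_{t+1}−x̄) = -25.3600
γ_1 = -25.3600 / 10 = -2.536

-2.536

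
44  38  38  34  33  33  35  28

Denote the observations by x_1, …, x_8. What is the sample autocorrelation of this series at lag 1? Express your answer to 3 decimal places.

0.247

Mean x̄ = (44 + 38 + 38 + 34 + 33 + 33 + 35 + 28)/8 = 35.3750
Deviations from mean: 8.6250, 2.6250, 2.6250, -1.3750, -2.3750, -2.3750, -0.3750, -7.3750
Σ(x_t−x̄)(x_{t+1}−x̄) = (22.6406) + (6.8906) + (-3.6094) + (3.2656) + (5.6406) + (0.8906) + (2.7656) = 38.4844
Denominator Σ(x_t−x̄)² = 155.8750
r_1 = 38.4844 / 155.8750 = 0.247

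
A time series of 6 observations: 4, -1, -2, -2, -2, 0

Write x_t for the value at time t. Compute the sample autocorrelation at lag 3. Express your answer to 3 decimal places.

Mean x̄ = (4 − 1 − 2 − 2 − 2 + 0)/6 = -0.5000
Deviations from mean: 4.5000, -0.5000, -1.5000, -1.5000, -1.5000, 0.5000
Σ(x_t−x̄)(x_{t+3}−x̄) = (-6.7500) + (0.7500) + (-0.7500) = -6.7500
Denominator Σ(x_t−x̄)² = 27.5000
r_3 = -6.7500 / 27.5000 = -0.245

-0.245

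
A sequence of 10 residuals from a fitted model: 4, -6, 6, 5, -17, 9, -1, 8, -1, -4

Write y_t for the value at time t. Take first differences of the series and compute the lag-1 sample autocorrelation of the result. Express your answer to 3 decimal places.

-0.649

First differences Δy: -10, 12, -1, -22, 26, -10, 9, -9, -3
Mean of differences = -0.8889
Numerator Σ(Δy_t−Δȳ)(Δy_{t+1}−Δȳ) = -1082.3457
Denominator Σ(Δy_t−Δȳ)² = 1668.8889
r_1(Δy) = -1082.3457 / 1668.8889 = -0.649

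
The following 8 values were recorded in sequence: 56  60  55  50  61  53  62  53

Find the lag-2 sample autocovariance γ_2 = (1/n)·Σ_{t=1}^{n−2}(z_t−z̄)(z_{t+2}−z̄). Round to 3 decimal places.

Mean z̄ = (56 + 60 + 55 + 50 + 61 + 53 + 62 + 53)/8 = 56.2500
Σ_{t=1}^{6}(z_t−z̄)(z_{t+2}−z̄) = 29.1250
γ_2 = 29.1250 / 8 = 3.641

3.641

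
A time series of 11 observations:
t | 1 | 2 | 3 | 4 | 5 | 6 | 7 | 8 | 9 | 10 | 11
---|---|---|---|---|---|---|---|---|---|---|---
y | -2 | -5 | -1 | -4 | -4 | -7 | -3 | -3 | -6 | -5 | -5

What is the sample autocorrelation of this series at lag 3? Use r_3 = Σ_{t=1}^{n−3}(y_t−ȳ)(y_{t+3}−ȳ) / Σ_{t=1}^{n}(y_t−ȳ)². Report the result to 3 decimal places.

Mean ȳ = (-2 − 5 − 1 − 4 − 4 − 7 − 3 − 3 − 6 − 5 − 5)/11 = -4.0909
Numerator Σ_{t=1}^{8}(y_t−ȳ)(y_{t+3}−ȳ) = -5.1157
Denominator Σ(y_t−ȳ)² = 30.9091
r_3 = -5.1157 / 30.9091 = -0.166

-0.166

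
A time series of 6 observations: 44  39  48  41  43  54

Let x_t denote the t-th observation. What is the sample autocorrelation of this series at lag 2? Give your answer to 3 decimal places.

Mean x̄ = (44 + 39 + 48 + 41 + 43 + 54)/6 = 44.8333
Σ(x_t−x̄)(x_{t+2}−x̄) = (-2.6389) + (22.3611) + (-5.8056) + (-35.1389) = -21.2222
Denominator Σ(x_t−x̄)² = 146.8333
r_2 = -21.2222 / 146.8333 = -0.145

-0.145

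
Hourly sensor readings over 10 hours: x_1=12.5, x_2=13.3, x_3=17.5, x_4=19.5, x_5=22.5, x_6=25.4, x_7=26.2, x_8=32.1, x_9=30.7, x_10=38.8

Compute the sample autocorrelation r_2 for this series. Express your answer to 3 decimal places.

0.415

Mean x̄ = (12.5 + 13.3 + 17.5 + 19.5 + 22.5 + 25.4 + 26.2 + 32.1 + 30.7 + 38.8)/10 = 23.8500
Numerator Σ_{t=1}^{8}(x_t−x̄)(x_{t+2}−x̄) = 268.8450
Denominator Σ(x_t−x̄)² = 647.6050
r_2 = 268.8450 / 647.6050 = 0.415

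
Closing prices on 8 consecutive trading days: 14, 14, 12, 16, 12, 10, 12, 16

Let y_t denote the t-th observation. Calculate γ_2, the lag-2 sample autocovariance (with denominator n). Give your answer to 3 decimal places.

Mean ȳ = (14 + 14 + 12 + 16 + 12 + 10 + 12 + 16)/8 = 13.2500
Σ_{t=1}^{6}(y_t−ȳ)(y_{t+2}−ȳ) = -13.6250
γ_2 = -13.6250 / 8 = -1.703

-1.703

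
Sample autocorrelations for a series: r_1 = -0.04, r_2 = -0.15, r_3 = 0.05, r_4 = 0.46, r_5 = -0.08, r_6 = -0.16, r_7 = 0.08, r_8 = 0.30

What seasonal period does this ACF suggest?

The largest autocorrelation is r_4 = 0.46, with a weaker echo at lag 8 (0.30); the remaining lags stay at or below 0.08.
The dominant spike at lag 4 indicates a seasonal period of 4.

4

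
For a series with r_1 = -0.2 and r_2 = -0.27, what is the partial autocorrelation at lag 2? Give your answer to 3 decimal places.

φ_{22} = (r_2 − r_1²) / (1 − r_1²)
r_1² = (-0.2)² = 0.04
Numerator = -0.27 − 0.0400 = -0.3100; denominator = 1 − 0.0400 = 0.9600
φ_{22} = -0.3100 / 0.9600 = -0.323

-0.323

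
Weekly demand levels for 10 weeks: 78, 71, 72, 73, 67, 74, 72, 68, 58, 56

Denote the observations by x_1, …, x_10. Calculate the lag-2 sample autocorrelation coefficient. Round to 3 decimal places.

0.044

Mean x̄ = (78 + 71 + 72 + 73 + 67 + 74 + 72 + 68 + 58 + 56)/10 = 68.9000
Numerator Σ_{t=1}^{8}(x_t−x̄)(x_{t+2}−x̄) = 19.1800
Denominator Σ(x_t−x̄)² = 438.9000
r_2 = 19.1800 / 438.9000 = 0.044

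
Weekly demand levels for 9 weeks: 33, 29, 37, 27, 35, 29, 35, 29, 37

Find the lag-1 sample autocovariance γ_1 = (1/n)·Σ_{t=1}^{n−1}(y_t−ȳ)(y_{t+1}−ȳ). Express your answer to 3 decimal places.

Mean ȳ = (33 + 29 + 37 + 27 + 35 + 29 + 35 + 29 + 37)/9 = 32.3333
Σ_{t=1}^{8}(y_t−ȳ)(y_{t+1}−ȳ) = -99.1111
γ_1 = -99.1111 / 9 = -11.012

-11.012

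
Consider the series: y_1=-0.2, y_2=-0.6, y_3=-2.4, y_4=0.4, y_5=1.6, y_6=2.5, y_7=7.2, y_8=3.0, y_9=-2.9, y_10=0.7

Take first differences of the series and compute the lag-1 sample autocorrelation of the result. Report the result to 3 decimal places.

First differences Δy: -0.4, -1.8, 2.8, 1.2, 0.9, 4.7, -4.2, -5.9, 3.6
Mean of differences = 0.1000
Numerator Σ(Δy_t−Δȳ)(Δy_{t+1}−Δȳ) = -11.6300
Denominator Σ(Δy_t−Δȳ)² = 100.9000
r_1(Δy) = -11.6300 / 100.9000 = -0.115

-0.115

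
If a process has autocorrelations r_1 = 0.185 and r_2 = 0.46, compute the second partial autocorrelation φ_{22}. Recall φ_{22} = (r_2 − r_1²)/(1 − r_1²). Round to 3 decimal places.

φ_{22} = (r_2 − r_1²) / (1 − r_1²)
r_1² = (0.185)² = 0.034225
Numerator = 0.46 − 0.0342 = 0.4258; denominator = 1 − 0.0342 = 0.9658
φ_{22} = 0.4258 / 0.9658 = 0.441

0.441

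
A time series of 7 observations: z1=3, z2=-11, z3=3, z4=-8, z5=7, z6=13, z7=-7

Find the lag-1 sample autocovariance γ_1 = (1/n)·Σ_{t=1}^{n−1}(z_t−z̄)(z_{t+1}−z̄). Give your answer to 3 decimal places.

Mean z̄ = (3 − 11 + 3 − 8 + 7 + 13 − 7)/7 = 0.0000
Deviations: 3.0000, -11.0000, 3.0000, -8.0000, 7.0000, 13.0000, -7.0000
Σ_{t=1}^{6}(z_t−z̄)(z_{t+1}−z̄) = -146.0000
γ_1 = -146.0000 / 7 = -20.857

-20.857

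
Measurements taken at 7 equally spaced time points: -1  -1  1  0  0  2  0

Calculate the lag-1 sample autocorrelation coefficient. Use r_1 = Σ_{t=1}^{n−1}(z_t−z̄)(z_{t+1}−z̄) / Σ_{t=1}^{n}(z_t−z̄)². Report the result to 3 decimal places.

Mean z̄ = (-1 − 1 + 1 + 0 + 0 + 2 + 0)/7 = 0.1429
Deviations from mean: -1.1429, -1.1429, 0.8571, -0.1429, -0.1429, 1.8571, -0.1429
Σ(z_t−z̄)(z_{t+1}−z̄) = (1.3061) + (-0.9796) + (-0.1224) + (0.0204) + (-0.2653) + (-0.2653) = -0.3061
Denominator Σ(z_t−z̄)² = 6.8571
r_1 = -0.3061 / 6.8571 = -0.045

-0.045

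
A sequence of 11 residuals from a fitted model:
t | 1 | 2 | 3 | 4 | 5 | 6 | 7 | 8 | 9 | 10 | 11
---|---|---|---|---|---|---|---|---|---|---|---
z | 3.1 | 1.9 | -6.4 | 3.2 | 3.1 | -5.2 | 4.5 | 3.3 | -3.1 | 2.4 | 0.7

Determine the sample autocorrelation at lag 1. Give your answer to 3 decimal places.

Mean z̄ = (3.1 + 1.9 − 6.4 + 3.2 + 3.1 − 5.2 + 4.5 + 3.3 − 3.1 + 2.4 + 0.7)/11 = 0.6818
Numerator Σ_{t=1}^{10}(z_t−z̄)(z_{t+1}−z̄) = -60.4776
Denominator Σ(z_t−z̄)² = 142.9564
r_1 = -60.4776 / 142.9564 = -0.423

-0.423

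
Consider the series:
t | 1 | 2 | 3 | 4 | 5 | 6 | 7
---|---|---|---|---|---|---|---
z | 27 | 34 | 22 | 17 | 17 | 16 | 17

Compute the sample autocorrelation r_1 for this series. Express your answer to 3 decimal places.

Mean z̄ = (27 + 34 + 22 + 17 + 17 + 16 + 17)/7 = 21.4286
Numerator Σ_{t=1}^{6}(z_t−z̄)(z_{t+1}−z̄) = 142.3878
Denominator Σ(z_t−z̄)² = 277.7143
r_1 = 142.3878 / 277.7143 = 0.513

0.513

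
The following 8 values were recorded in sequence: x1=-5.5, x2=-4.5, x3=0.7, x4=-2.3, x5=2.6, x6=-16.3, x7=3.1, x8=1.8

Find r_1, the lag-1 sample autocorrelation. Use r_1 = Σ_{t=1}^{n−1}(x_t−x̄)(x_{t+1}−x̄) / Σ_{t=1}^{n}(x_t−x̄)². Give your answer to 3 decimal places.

Mean x̄ = (-5.5 − 4.5 + 0.7 − 2.3 + 2.6 − 16.3 + 3.1 + 1.8)/8 = -2.5500
Numerator Σ_{t=1}^{7}(x_t−x̄)(x_{t+1}−x̄) = -122.4075
Denominator Σ(x_t−x̄)² = 289.5600
r_1 = -122.4075 / 289.5600 = -0.423

-0.423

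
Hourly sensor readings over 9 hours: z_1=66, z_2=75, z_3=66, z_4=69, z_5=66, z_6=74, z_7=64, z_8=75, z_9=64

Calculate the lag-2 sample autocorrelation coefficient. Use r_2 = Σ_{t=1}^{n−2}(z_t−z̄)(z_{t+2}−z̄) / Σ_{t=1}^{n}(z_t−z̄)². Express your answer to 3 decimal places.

0.499

Mean z̄ = (66 + 75 + 66 + 69 + 66 + 74 + 64 + 75 + 64)/9 = 68.7778
Numerator Σ_{t=1}^{7}(z_t−z̄)(z_{t+2}−z̄) = 86.5679
Denominator Σ(z_t−z̄)² = 173.5556
r_2 = 86.5679 / 173.5556 = 0.499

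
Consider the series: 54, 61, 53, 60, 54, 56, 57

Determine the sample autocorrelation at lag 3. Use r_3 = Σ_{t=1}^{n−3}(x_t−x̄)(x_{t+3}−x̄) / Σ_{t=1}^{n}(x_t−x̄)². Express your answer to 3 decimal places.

-0.282

Mean x̄ = (54 + 61 + 53 + 60 + 54 + 56 + 57)/7 = 56.4286
Deviations from mean: -2.4286, 4.5714, -3.4286, 3.5714, -2.4286, -0.4286, 0.5714
Σ(x_t−x̄)(x_{t+3}−x̄) = (-8.6735) + (-11.1020) + (1.4694) + (2.0408) = -16.2653
Denominator Σ(x_t−x̄)² = 57.7143
r_3 = -16.2653 / 57.7143 = -0.282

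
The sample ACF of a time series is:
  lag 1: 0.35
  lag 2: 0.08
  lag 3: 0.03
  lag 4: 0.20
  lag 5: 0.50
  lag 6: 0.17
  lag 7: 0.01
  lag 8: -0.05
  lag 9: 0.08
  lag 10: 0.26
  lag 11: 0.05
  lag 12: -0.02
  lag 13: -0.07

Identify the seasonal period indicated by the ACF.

The largest autocorrelation is r_5 = 0.50; the remaining lags stay at or below 0.35. The elevated value at lag 1 (0.35), dropping to 0.08 at lag 2, reflects decaying short-term dependence rather than seasonality.
The dominant spike at lag 5 indicates a seasonal period of 5.

5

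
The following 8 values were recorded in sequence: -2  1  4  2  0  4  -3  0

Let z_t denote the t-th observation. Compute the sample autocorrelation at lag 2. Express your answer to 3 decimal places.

Mean z̄ = (-2 + 1 + 4 + 2 + 0 + 4 − 3 + 0)/8 = 0.7500
Deviations from mean: -2.7500, 0.2500, 3.2500, 1.2500, -0.7500, 3.2500, -3.7500, -0.7500
Σ(z_t−z̄)(z_{t+2}−z̄) = (-8.9375) + (0.3125) + (-2.4375) + (4.0625) + (2.8125) + (-2.4375) = -6.6250
Denominator Σ(z_t−z̄)² = 45.5000
r_2 = -6.6250 / 45.5000 = -0.146

-0.146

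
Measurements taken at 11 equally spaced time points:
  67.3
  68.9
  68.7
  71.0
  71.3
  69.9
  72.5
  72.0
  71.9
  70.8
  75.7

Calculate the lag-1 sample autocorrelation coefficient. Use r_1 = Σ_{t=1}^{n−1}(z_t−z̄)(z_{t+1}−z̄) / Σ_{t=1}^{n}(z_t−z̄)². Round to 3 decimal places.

Mean z̄ = (67.3 + 68.9 + 68.7 + 71.0 + 71.3 + 69.9 + 72.5 + 72.0 + 71.9 + 70.8 + 75.7)/11 = 70.9091
Numerator Σ_{t=1}^{10}(z_t−z̄)(z_{t+1}−z̄) = 11.7099
Denominator Σ(z_t−z̄)² = 50.7891
r_1 = 11.7099 / 50.7891 = 0.231

0.231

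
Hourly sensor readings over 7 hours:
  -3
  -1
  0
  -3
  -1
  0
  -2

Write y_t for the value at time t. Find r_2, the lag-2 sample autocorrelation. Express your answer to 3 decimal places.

Mean ȳ = (-3 − 1 + 0 − 3 − 1 + 0 − 2)/7 = -1.4286
Deviations from mean: -1.5714, 0.4286, 1.4286, -1.5714, 0.4286, 1.4286, -0.5714
Σ(y_t−ȳ)(y_{t+2}−ȳ) = (-2.2449) + (-0.6735) + (0.6122) + (-2.2449) + (-0.2449) = -4.7959
Denominator Σ(y_t−ȳ)² = 9.7143
r_2 = -4.7959 / 9.7143 = -0.494

-0.494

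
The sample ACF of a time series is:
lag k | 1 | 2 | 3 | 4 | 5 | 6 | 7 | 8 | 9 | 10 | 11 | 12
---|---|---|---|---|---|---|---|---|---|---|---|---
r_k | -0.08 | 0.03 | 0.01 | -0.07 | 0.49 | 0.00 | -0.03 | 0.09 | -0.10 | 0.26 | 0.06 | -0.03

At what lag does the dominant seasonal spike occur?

5

The largest autocorrelation is r_5 = 0.49, with a weaker echo at lag 10 (0.26); the remaining lags stay at or below 0.09.
The dominant spike at lag 5 indicates a seasonal period of 5.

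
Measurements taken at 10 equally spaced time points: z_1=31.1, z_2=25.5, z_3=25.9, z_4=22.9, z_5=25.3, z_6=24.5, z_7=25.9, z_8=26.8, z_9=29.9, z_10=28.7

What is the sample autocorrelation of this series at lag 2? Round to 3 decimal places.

Mean z̄ = (31.1 + 25.5 + 25.9 + 22.9 + 25.3 + 24.5 + 25.9 + 26.8 + 29.9 + 28.7)/10 = 26.6500
Numerator Σ_{t=1}^{8}(z_t−z̄)(z_{t+2}−z̄) = 8.6100
Denominator Σ(z_t−z̄)² = 57.5450
r_2 = 8.6100 / 57.5450 = 0.150

0.150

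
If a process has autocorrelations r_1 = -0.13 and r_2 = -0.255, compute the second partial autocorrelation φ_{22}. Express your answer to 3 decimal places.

φ_{22} = (r_2 − r_1²) / (1 − r_1²)
r_1² = (-0.13)² = 0.0169
Numerator = -0.255 − 0.0169 = -0.2719; denominator = 1 − 0.0169 = 0.9831
φ_{22} = -0.2719 / 0.9831 = -0.277

-0.277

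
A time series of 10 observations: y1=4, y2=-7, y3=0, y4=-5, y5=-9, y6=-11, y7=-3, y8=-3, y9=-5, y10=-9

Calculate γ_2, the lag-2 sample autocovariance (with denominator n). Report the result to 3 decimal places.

Mean ȳ = (4 − 7 + 0 − 5 − 9 − 11 − 3 − 3 − 5 − 9)/10 = -4.8000
Σ_{t=1}^{8}(y_t−ȳ)(y_{t+2}−ȳ) = -2.8800
γ_2 = -2.8800 / 10 = -0.288

-0.288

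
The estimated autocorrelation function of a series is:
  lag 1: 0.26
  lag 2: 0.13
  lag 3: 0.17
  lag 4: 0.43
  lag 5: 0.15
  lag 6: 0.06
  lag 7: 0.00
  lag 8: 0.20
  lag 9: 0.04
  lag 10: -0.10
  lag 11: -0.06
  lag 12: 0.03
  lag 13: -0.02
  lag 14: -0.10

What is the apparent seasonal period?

The largest autocorrelation is r_4 = 0.43; the remaining lags stay at or below 0.26. The elevated value at lag 1 (0.26), dropping to 0.13 at lag 2, reflects decaying short-term dependence rather than seasonality.
The dominant spike at lag 4 indicates a seasonal period of 4.

4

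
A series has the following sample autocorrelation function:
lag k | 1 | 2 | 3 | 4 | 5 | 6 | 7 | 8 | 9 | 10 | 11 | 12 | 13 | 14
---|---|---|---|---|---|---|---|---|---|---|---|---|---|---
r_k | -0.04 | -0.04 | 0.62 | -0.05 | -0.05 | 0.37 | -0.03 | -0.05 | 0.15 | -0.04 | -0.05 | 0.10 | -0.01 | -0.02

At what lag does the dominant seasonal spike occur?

3

The largest autocorrelation is r_3 = 0.62, with weaker echoes at lags 6 (0.37) and 9 (0.15); the remaining lags stay at or below 0.10.
The dominant spike at lag 3 indicates a seasonal period of 3.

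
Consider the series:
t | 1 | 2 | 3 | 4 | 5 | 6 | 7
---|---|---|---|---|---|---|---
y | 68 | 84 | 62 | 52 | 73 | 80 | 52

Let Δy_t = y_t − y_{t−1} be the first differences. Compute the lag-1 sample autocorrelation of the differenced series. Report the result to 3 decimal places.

-0.197

First differences Δy: 16, -22, -10, 21, 7, -28
Mean of differences = -2.6667
Numerator Σ(Δy_t−Δȳ)(Δy_{t+1}−Δȳ) = -408.7778
Denominator Σ(Δy_t−Δȳ)² = 2071.3333
r_1(Δy) = -408.7778 / 2071.3333 = -0.197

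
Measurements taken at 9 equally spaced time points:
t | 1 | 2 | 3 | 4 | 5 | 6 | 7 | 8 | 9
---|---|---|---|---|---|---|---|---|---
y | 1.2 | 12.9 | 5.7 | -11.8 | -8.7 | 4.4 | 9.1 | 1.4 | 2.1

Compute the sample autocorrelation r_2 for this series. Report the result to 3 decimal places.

-0.617

Mean ȳ = (1.2 + 12.9 + 5.7 − 11.8 − 8.7 + 4.4 + 9.1 + 1.4 + 2.1)/9 = 1.8111
Numerator Σ_{t=1}^{7}(y_t−ȳ)(y_{t+2}−ȳ) = -304.9958
Denominator Σ(y_t−ȳ)² = 494.2889
r_2 = -304.9958 / 494.2889 = -0.617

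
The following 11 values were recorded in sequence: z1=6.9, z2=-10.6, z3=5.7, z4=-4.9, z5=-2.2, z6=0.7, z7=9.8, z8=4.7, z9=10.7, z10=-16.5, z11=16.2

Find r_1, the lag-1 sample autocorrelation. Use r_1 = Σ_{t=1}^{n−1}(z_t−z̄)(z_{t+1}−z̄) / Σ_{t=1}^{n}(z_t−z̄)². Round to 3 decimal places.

Mean z̄ = (6.9 − 10.6 + 5.7 − 4.9 − 2.2 + 0.7 + 9.8 + 4.7 + 10.7 − 16.5 + 16.2)/11 = 1.8636
Numerator Σ_{t=1}^{10}(z_t−z̄)(z_{t+1}−z̄) = -491.5177
Denominator Σ(z_t−z̄)² = 950.9055
r_1 = -491.5177 / 950.9055 = -0.517

-0.517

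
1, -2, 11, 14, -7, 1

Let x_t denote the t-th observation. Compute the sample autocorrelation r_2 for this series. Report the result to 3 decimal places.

-0.544

Mean x̄ = (1 − 2 + 11 + 14 − 7 + 1)/6 = 3.0000
Deviations from mean: -2.0000, -5.0000, 8.0000, 11.0000, -10.0000, -2.0000
Σ(x_t−x̄)(x_{t+2}−x̄) = (-16.0000) + (-55.0000) + (-80.0000) + (-22.0000) = -173.0000
Denominator Σ(x_t−x̄)² = 318.0000
r_2 = -173.0000 / 318.0000 = -0.544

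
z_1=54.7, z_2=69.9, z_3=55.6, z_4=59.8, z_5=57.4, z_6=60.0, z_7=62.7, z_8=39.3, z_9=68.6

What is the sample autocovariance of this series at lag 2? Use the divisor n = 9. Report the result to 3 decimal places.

Mean z̄ = (54.7 + 69.9 + 55.6 + 59.8 + 57.4 + 60.0 + 62.7 + 39.3 + 68.6)/9 = 58.6667
Σ_{t=1}^{7}(z_t−z̄)(z_{t+2}−z̄) = 39.4244
γ_2 = 39.4244 / 9 = 4.380

4.380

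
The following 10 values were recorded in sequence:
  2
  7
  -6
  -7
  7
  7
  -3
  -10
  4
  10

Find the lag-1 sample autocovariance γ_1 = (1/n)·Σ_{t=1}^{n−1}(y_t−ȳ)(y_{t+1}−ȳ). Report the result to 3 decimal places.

Mean ȳ = (2 + 7 − 6 − 7 + 7 + 7 − 3 − 10 + 4 + 10)/10 = 1.1000
Σ_{t=1}^{9}(y_t−ȳ)(y_{t+1}−ȳ) = 22.8900
γ_1 = 22.8900 / 10 = 2.289

2.289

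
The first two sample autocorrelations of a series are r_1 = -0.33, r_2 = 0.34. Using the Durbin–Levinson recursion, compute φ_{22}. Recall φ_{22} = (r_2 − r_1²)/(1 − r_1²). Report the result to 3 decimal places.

0.259

φ_{22} = (r_2 − r_1²) / (1 − r_1²)
r_1² = (-0.33)² = 0.1089
Numerator = 0.34 − 0.1089 = 0.2311; denominator = 1 − 0.1089 = 0.8911
φ_{22} = 0.2311 / 0.8911 = 0.259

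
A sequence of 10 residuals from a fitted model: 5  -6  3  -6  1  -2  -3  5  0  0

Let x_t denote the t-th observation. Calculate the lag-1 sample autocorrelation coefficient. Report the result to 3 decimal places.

-0.593

Mean x̄ = (5 − 6 + 3 − 6 + 1 − 2 − 3 + 5 + 0 + 0)/10 = -0.3000
Numerator Σ_{t=1}^{9}(x_t−x̄)(x_{t+1}−x̄) = -85.4900
Denominator Σ(x_t−x̄)² = 144.1000
r_1 = -85.4900 / 144.1000 = -0.593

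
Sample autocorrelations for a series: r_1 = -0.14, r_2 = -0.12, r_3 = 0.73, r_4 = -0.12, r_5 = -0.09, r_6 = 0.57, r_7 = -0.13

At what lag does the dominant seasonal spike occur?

3

The largest autocorrelation is r_3 = 0.73, with a weaker echo at lag 6 (0.57); the remaining lags stay at or below -0.09.
The dominant spike at lag 3 indicates a seasonal period of 3.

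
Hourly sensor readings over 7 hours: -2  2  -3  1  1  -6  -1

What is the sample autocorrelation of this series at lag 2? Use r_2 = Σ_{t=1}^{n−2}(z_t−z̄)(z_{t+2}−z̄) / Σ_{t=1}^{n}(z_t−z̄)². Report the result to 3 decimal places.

Mean z̄ = (-2 + 2 − 3 + 1 + 1 − 6 − 1)/7 = -1.1429
Deviations from mean: -0.8571, 3.1429, -1.8571, 2.1429, 2.1429, -4.8571, 0.1429
Σ(z_t−z̄)(z_{t+2}−z̄) = (1.5918) + (6.7347) + (-3.9796) + (-10.4082) + (0.3061) = -5.7551
Denominator Σ(z_t−z̄)² = 46.8571
r_2 = -5.7551 / 46.8571 = -0.123

-0.123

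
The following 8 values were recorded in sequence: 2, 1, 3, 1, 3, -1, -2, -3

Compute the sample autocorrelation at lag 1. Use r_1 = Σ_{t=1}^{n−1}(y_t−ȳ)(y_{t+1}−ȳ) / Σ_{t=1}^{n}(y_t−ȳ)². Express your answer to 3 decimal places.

Mean ȳ = (2 + 1 + 3 + 1 + 3 − 1 − 2 − 3)/8 = 0.5000
Deviations from mean: 1.5000, 0.5000, 2.5000, 0.5000, 2.5000, -1.5000, -2.5000, -3.5000
Numerator Σ_{t=1}^{7}(y_t−ȳ)(y_{t+1}−ȳ) = 13.2500
Denominator Σ(y_t−ȳ)² = 36.0000
r_1 = 13.2500 / 36.0000 = 0.368

0.368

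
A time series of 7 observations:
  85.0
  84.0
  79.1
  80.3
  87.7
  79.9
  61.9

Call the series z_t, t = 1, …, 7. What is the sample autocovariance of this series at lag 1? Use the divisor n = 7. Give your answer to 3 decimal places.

3.241

Mean z̄ = (85.0 + 84.0 + 79.1 + 80.3 + 87.7 + 79.9 + 61.9)/7 = 79.7000
Deviations: 5.3000, 4.3000, -0.6000, 0.6000, 8.0000, 0.2000, -17.8000
Σ_{t=1}^{6}(z_t−z̄)(z_{t+1}−z̄) = 22.6900
γ_1 = 22.6900 / 7 = 3.241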